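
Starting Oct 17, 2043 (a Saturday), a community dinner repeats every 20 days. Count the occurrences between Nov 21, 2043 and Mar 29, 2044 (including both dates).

7

Occurrences land 20·i days after Oct 17, 2043 for i = 0, 1, 2, …
Nov 21, 2043 is 35 days after the start; 35 ÷ 20 = 1 remainder 15; since the remainder is 15, round up to i = 2. First occurrence in the window: #3 on Nov 26, 2043 (2×20 = 40 days in).
Mar 29, 2044 is 164 days after the start; 164 ÷ 20 = 8 remainder 4. Last occurrence in the window: #9 on Mar 25, 2044.
Occurrences #3 through #9: 7 in total.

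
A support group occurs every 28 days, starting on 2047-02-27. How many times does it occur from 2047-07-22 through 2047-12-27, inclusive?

Occurrences land 28·i days after 2047-02-27 for i = 0, 1, 2, …
2047-07-22 is 145 days after the start; 145 ÷ 28 = 5 remainder 5; since the remainder is 5, round up to i = 6. First occurrence in the window: #7 on 2047-08-14 (6×28 = 168 days in).
2047-12-27 is 303 days after the start; 303 ÷ 28 = 10 remainder 23. Last occurrence in the window: #11 on 2047-12-04.
Occurrences #7 through #11: 5 in total.

5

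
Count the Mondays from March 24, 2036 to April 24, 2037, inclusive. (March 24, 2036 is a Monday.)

57

March 24, 2036 is a Monday; the first Monday on or after it is March 24, 2036.
From March 24, 2036 to April 24, 2037: 282 + 114 = 396 days (rest of 2036, to April 24, 2037 in 2037).
396 ÷ 7 = 56 full weeks with remainder 4, so 56 more Mondays after the first → 57.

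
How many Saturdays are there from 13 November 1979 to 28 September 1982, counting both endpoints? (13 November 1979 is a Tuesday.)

150

13 November 1979 is a Tuesday; the first Saturday on or after it is 17 November 1979 (4 days later).
From 17 November 1979 to 28 September 1982: 44 + 366 + 365 + 271 = 1046 days (rest of 1979, 1980, 1981, to 28 September 1982 in 1982).
1046 ÷ 7 = 149 full weeks with remainder 3, so 149 more Saturdays after the first → 150.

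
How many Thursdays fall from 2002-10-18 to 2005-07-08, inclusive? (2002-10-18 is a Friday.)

2002-10-18 is a Friday; the first Thursday on or after it is 2002-10-24 (6 days later).
From 2002-10-24 to 2005-07-08: 68 + 365 + 366 + 189 = 988 days (rest of 2002, 2003, 2004, to 2005-07-08 in 2005).
988 ÷ 7 = 141 full weeks with remainder 1, so 141 more Thursdays after the first → 142.

142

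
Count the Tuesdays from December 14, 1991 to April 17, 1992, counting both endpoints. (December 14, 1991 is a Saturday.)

18

December 14, 1991 is a Saturday; the first Tuesday on or after it is December 17, 1991 (3 days later).
From December 17, 1991 to April 17, 1992: 14 + 31 + 29 + 31 + 17 = 122 days (rest of December, January, February, March, April).
122 ÷ 7 = 17 full weeks with remainder 3, so 17 more Tuesdays after the first → 18.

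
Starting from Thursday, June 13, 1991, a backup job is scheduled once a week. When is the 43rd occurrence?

The 43rd occurrence is 42 intervals after the first: 42 × 7 = 294 days after June 13, 1991.
June has 30 days — 17 days to the end of June leaves 277.
July has 31 days (246 left).
August has 31 days (215 left).
September has 30 days (185 left).
October has 31 days (154 left).
November has 30 days (124 left).
December has 31 days (93 left).
January has 31 days (62 left).
February has 29 days (33 left).
March has 31 days (2 left).
2 days into April → April 2, 1992.

April 2, 1992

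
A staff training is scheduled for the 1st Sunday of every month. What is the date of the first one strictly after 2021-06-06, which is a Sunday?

June 2021 starts on a Tuesday, so its 1st Sunday is 2021-06-06 (5 days in).
That is not after 2021-06-06, so look at July 2021.
July 2021 starts on a Thursday, so its 1st Sunday is 2021-07-04 (3 days in).

2021-07-04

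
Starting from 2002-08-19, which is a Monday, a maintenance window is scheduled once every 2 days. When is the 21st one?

The 21st occurrence is 20 intervals after the first: 20 × 2 = 40 days after 2002-08-19.
August has 31 days — 12 days to the end of August leaves 28.
28 days into September → 2002-09-28.

2002-09-28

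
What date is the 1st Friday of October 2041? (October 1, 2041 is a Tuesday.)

2041-10-04

October 2041 begins on a Tuesday, so the first Friday is October 4 (3 days later).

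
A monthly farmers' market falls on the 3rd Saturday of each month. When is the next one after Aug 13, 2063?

Aug 18, 2063

Aug 2063 starts on a Wednesday; its first Saturday is the 4th, so the 3rd Saturday is the 18th — Aug 18, 2063.
Aug 18, 2063 is after Aug 13, 2063, so that is the next one.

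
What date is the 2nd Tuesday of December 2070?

December 9, 2070

The first Tuesday of December 2070 is December 2.
The 2nd Tuesday is 1 weeks later: 2 + 7 = 9.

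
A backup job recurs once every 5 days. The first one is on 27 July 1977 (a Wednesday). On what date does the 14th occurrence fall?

30 September 1977

The 14th occurrence is 13 intervals after the first: 13 × 5 = 65 days after 27 July 1977.
July has 31 days — 4 days to the end of July leaves 61.
August has 31 days (30 left).
30 days into September → 30 September 1977.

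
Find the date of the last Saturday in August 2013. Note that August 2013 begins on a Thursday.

August 2013 begins on a Thursday, so the first Saturday is August 3 (2 days later).
August 2013 has 31 days. Adding weeks: 3, 10, 17, 24, 31 — the last one ≤ 31 is the 31st.

2013-08-31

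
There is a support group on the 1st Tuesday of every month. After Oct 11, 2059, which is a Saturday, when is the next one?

Nov 4, 2059

Oct 2059 starts on a Wednesday, so its 1st Tuesday is Oct 7, 2059 (6 days in).
That is not after Oct 11, 2059, so look at Nov 2059.
Nov 2059 starts on a Saturday, so its 1st Tuesday is Nov 4, 2059 (3 days in).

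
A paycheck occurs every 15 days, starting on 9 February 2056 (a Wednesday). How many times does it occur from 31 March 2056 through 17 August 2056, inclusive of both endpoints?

Occurrences land 15·i days after 9 February 2056 for i = 0, 1, 2, …
31 March 2056 is 51 days after the start; 51 ÷ 15 = 3 remainder 6; since the remainder is 6, round up to i = 4. First occurrence in the window: #5 on 9 April 2056 (4×15 = 60 days in).
17 August 2056 is 190 days after the start; 190 ÷ 15 = 12 remainder 10. Last occurrence in the window: #13 on 7 August 2056.
Occurrences #5 through #13: 9 in total.

9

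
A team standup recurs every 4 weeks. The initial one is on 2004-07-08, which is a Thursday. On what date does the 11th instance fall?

2005-04-14

The 11th occurrence is 10 intervals after the first: 10 × 28 = 280 days after 2004-07-08.
July has 31 days — 23 days to the end of July leaves 257.
August has 31 days (226 left).
September has 30 days (196 left).
October has 31 days (165 left).
November has 30 days (135 left).
December has 31 days (104 left).
January has 31 days (73 left).
February has 28 days (45 left).
March has 31 days (14 left).
14 days into April → 2005-04-14.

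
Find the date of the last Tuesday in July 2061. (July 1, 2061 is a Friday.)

26 July 2061

July 2061 begins on a Friday, so the first Tuesday is July 5 (4 days later).
July 2061 has 31 days. Adding weeks: 5, 12, 19, 26 — the last one ≤ 31 is the 26th.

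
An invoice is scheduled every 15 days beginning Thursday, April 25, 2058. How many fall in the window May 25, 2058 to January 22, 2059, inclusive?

17

Occurrences land 15·i days after April 25, 2058 for i = 0, 1, 2, …
May 25, 2058 is 30 days after the start; 30 ÷ 15 = 2 remainder 0. First occurrence in the window: #3 on May 25, 2058 (2×15 = 30 days in).
January 22, 2059 is 272 days after the start; 272 ÷ 15 = 18 remainder 2. Last occurrence in the window: #19 on January 20, 2059.
Occurrences #3 through #19: 17 in total.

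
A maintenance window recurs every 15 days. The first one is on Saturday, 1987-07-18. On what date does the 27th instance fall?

The 27th occurrence is 26 intervals after the first: 26 × 15 = 390 days after 1987-07-18.
July has 31 days — 13 days to the end of July leaves 377.
August has 31 days (346 left).
September has 30 days (316 left).
October has 31 days (285 left).
November has 30 days (255 left).
December has 31 days (224 left).
January has 31 days (193 left).
February has 29 days (164 left).
March has 31 days (133 left).
April has 30 days (103 left).
May has 31 days (72 left).
June has 30 days (42 left).
July has 31 days (11 left).
11 days into August → 1988-08-11.

1988-08-11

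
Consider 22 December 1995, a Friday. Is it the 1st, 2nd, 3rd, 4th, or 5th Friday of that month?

4th

Day 22 falls in week ⌈22/7⌉ of the month.
Days 1–7 hold the 1st Friday, 8–14 the 2nd, 15–21 the 3rd, 22–28 the 4th, 29–31 the 5th.
22 is in the range for the 4th.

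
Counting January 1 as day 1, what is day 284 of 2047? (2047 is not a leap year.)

January has 31 days (284 − 31 = 253 remain).
February has 28 days (253 − 28 = 225 remain).
March has 31 days (225 − 31 = 194 remain).
April has 30 days (194 − 30 = 164 remain).
May has 31 days (164 − 31 = 133 remain).
June has 30 days (133 − 30 = 103 remain).
July has 31 days (103 − 31 = 72 remain).
August has 31 days (72 − 31 = 41 remain).
September has 30 days (41 − 30 = 11 remain).
11 into October → October 11.

11 October 2047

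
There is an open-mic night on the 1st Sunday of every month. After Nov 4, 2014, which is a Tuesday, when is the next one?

Dec 7, 2014

Nov 2014 starts on a Saturday, so its 1st Sunday is Nov 2, 2014 (1 day in).
That is not after Nov 4, 2014, so look at Dec 2014.
Dec 2014 starts on a Monday, so its 1st Sunday is Dec 7, 2014 (6 days in).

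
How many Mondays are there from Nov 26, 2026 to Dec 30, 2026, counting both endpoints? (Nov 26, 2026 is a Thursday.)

Nov 26, 2026 is a Thursday; the first Monday on or after it is Nov 30, 2026 (4 days later).
From Nov 30, 2026 to Dec 30, 2026: 0 + 30 = 30 days (rest of Nov, Dec).
30 ÷ 7 = 4 full weeks with remainder 2, so 4 more Mondays after the first → 5.

5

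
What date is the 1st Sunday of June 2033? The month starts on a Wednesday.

June 2033 begins on a Wednesday, so the first Sunday is June 5 (4 days later).

June 5, 2033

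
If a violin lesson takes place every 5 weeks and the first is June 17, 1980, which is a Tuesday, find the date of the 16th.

The 16th occurrence is 15 intervals after the first: 15 × 35 = 525 days after June 17, 1980.
June has 30 days — 13 days to the end of June leaves 512.
From end of June to end of 1980 is 184 days (328 left).
January has 31 days (297 left).
February has 28 days (269 left).
March has 31 days (238 left).
April has 30 days (208 left).
May has 31 days (177 left).
June has 30 days (147 left).
July has 31 days (116 left).
August has 31 days (85 left).
September has 30 days (55 left).
October has 31 days (24 left).
24 days into November → November 24, 1981.

November 24, 1981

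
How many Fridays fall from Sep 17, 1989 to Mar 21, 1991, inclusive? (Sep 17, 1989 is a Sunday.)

78

Sep 17, 1989 is a Sunday; the first Friday on or after it is Sep 22, 1989 (5 days later).
From Sep 22, 1989 to Mar 21, 1991: 100 + 365 + 80 = 545 days (rest of 1989, 1990, to Mar 21, 1991 in 1991).
545 ÷ 7 = 77 full weeks with remainder 6, so 77 more Fridays after the first → 78.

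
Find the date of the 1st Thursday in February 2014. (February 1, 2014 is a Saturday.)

February 2014 begins on a Saturday, so the first Thursday is February 6 (5 days later).

2014-02-06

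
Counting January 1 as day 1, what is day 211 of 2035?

2035-07-30

January has 31 days (211 − 31 = 180 remain).
February has 28 days (180 − 28 = 152 remain).
March has 31 days (152 − 31 = 121 remain).
April has 30 days (121 − 30 = 91 remain).
May has 31 days (91 − 31 = 60 remain).
June has 30 days (60 − 30 = 30 remain).
30 into July → July 30.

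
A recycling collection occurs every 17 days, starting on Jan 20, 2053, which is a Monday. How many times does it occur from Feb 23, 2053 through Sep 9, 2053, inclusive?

12

Occurrences land 17·i days after Jan 20, 2053 for i = 0, 1, 2, …
Feb 23, 2053 is 34 days after the start; 34 ÷ 17 = 2 remainder 0. First occurrence in the window: #3 on Feb 23, 2053 (2×17 = 34 days in).
Sep 9, 2053 is 232 days after the start; 232 ÷ 17 = 13 remainder 11. Last occurrence in the window: #14 on Aug 29, 2053.
Occurrences #3 through #14: 12 in total.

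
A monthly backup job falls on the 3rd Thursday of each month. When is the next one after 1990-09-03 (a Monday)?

September 1990 starts on a Saturday; its first Thursday is the 6th, so the 3rd Thursday is the 20th — 1990-09-20.
1990-09-20 is after 1990-09-03, so that is the next one.

1990-09-20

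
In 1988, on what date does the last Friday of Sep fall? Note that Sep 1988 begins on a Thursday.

Sep 1988 begins on a Thursday, so the first Friday is Sep 2 (1 day later).
Sep 1988 has 30 days. Adding weeks: 2, 9, 16, 23, 30 — the last one ≤ 30 is the 30th.

Sep 30, 1988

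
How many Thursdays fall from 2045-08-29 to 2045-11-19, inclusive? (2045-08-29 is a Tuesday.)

12

2045-08-29 is a Tuesday; the first Thursday on or after it is 2045-08-31 (2 days later).
From 2045-08-31 to 2045-11-19: 0 + 30 + 31 + 19 = 80 days (rest of August, September, October, November).
80 ÷ 7 = 11 full weeks with remainder 3, so 11 more Thursdays after the first → 12.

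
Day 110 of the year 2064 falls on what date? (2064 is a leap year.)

19 April 2064

January has 31 days (110 − 31 = 79 remain).
February has 29 days (79 − 29 = 50 remain).
March has 31 days (50 − 31 = 19 remain).
19 into April → April 19.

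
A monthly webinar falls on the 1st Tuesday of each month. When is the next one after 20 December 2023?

2 January 2024

December 2023 starts on a Friday, so its 1st Tuesday is 5 December 2023 (4 days in).
That is not after 20 December 2023, so look at January 2024.
January 2024 starts on a Monday, so its 1st Tuesday is 2 January 2024 (1 day in).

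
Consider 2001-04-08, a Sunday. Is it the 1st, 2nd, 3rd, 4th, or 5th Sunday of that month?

2nd

Day 8 falls in week ⌈8/7⌉ of the month.
Days 1–7 hold the 1st Sunday, 8–14 the 2nd, 15–21 the 3rd, 22–28 the 4th, 29–31 the 5th.
8 is in the range for the 2nd.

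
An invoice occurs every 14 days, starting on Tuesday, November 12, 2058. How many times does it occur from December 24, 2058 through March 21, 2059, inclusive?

Occurrences land 14·i days after November 12, 2058 for i = 0, 1, 2, …
December 24, 2058 is 42 days after the start; 42 ÷ 14 = 3 remainder 0. First occurrence in the window: #4 on December 24, 2058 (3×14 = 42 days in).
March 21, 2059 is 129 days after the start; 129 ÷ 14 = 9 remainder 3. Last occurrence in the window: #10 on March 18, 2059.
Occurrences #4 through #10: 7 in total.

7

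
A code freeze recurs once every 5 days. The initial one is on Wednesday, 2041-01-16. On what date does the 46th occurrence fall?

2041-08-29

The 46th occurrence is 45 intervals after the first: 45 × 5 = 225 days after 2041-01-16.
January has 31 days — 15 days to the end of January leaves 210.
February has 28 days (182 left).
March has 31 days (151 left).
April has 30 days (121 left).
May has 31 days (90 left).
June has 30 days (60 left).
July has 31 days (29 left).
29 days into August → 2041-08-29.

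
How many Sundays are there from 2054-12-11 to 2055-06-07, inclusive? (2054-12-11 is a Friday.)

2054-12-11 is a Friday; the first Sunday on or after it is 2054-12-13 (2 days later).
From 2054-12-13 to 2055-06-07: 18 + 31 + 28 + 31 + 30 + 31 + 7 = 176 days (rest of December, January, February, March, April, May, June).
176 ÷ 7 = 25 full weeks with remainder 1, so 25 more Sundays after the first → 26.

26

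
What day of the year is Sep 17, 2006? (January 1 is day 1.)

Days in months before Sep: 31 + 28 + 31 + 30 + 31 + 30 + 31 + 31 = 243.
Plus 17 days into Sep → day 260.

260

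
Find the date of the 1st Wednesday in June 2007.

6 June 2007

June 2007 begins on a Friday, so the first Wednesday is June 6 (5 days later).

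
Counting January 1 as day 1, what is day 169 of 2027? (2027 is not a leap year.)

January has 31 days (169 − 31 = 138 remain).
February has 28 days (138 − 28 = 110 remain).
March has 31 days (110 − 31 = 79 remain).
April has 30 days (79 − 30 = 49 remain).
May has 31 days (49 − 31 = 18 remain).
18 into June → June 18.

June 18, 2027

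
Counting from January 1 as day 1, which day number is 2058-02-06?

Days in months before February: 31 = 31.
Plus 6 days into February → day 37.

37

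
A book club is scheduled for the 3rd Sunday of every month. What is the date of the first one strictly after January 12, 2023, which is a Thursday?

January 15, 2023

January 2023 starts on a Sunday; its first Sunday is the 1st, so the 3rd Sunday is the 15th — January 15, 2023.
January 15, 2023 is after January 12, 2023, so that is the next one.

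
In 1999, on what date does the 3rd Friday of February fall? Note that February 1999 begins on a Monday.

February 1999 begins on a Monday, so the first Friday is February 5 (4 days later).
The 3rd Friday is 2 weeks later: 5 + 14 = 19.

19 February 1999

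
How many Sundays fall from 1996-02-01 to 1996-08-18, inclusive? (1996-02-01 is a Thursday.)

29

1996-02-01 is a Thursday; the first Sunday on or after it is 1996-02-04 (3 days later).
From 1996-02-04 to 1996-08-18: 25 + 31 + 30 + 31 + 30 + 31 + 18 = 196 days (rest of February, March, April, May, June, July, August).
196 ÷ 7 = 28 full weeks with remainder 0, so 28 more Sundays after the first → 29.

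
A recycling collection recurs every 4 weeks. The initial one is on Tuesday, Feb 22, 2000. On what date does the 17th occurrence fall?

The 17th occurrence is 16 intervals after the first: 16 × 28 = 448 days after Feb 22, 2000.
Feb has 29 days — 7 days to the end of Feb leaves 441.
From end of Feb to end of 2000 is 306 days (135 left).
Jan has 31 days (104 left).
Feb has 28 days (76 left).
Mar has 31 days (45 left).
Apr has 30 days (15 left).
15 days into May → May 15, 2001.

May 15, 2001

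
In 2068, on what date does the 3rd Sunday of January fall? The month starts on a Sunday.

January 2068 begins on a Sunday, so the first Sunday is January 1.
The 3rd Sunday is 2 weeks later: 1 + 14 = 15.

January 15, 2068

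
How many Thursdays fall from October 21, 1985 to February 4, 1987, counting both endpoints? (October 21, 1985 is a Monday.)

October 21, 1985 is a Monday; the first Thursday on or after it is October 24, 1985 (3 days later).
From October 24, 1985 to February 4, 1987: 68 + 365 + 35 = 468 days (rest of 1985, 1986, to February 4, 1987 in 1987).
468 ÷ 7 = 66 full weeks with remainder 6, so 66 more Thursdays after the first → 67.

67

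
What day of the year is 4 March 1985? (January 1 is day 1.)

63

Days in months before March: 31 + 28 = 59.
Plus 4 days into March → day 63.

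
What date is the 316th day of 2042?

January has 31 days (316 − 31 = 285 remain).
February has 28 days (285 − 28 = 257 remain).
March has 31 days (257 − 31 = 226 remain).
April has 30 days (226 − 30 = 196 remain).
May has 31 days (196 − 31 = 165 remain).
June has 30 days (165 − 30 = 135 remain).
July has 31 days (135 − 31 = 104 remain).
August has 31 days (104 − 31 = 73 remain).
September has 30 days (73 − 30 = 43 remain).
October has 31 days (43 − 31 = 12 remain).
12 into November → November 12.

12 November 2042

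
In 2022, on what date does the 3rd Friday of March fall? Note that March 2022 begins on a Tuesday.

March 2022 begins on a Tuesday, so the first Friday is March 4 (3 days later).
The 3rd Friday is 2 weeks later: 4 + 14 = 18.

2022-03-18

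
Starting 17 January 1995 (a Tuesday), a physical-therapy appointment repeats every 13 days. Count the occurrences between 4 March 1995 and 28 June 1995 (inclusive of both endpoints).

9

Occurrences land 13·i days after 17 January 1995 for i = 0, 1, 2, …
4 March 1995 is 46 days after the start; 46 ÷ 13 = 3 remainder 7; since the remainder is 7, round up to i = 4. First occurrence in the window: #5 on 10 March 1995 (4×13 = 52 days in).
28 June 1995 is 162 days after the start; 162 ÷ 13 = 12 remainder 6. Last occurrence in the window: #13 on 22 June 1995.
Occurrences #5 through #13: 9 in total.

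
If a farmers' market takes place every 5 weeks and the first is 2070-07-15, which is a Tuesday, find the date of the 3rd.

The 3rd occurrence is 2 intervals after the first: 2 × 35 = 70 days after 2070-07-15.
July has 31 days — 16 days to the end of July leaves 54.
August has 31 days (23 left).
23 days into September → 2070-09-23.

2070-09-23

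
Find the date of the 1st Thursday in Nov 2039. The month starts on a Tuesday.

Nov 2039 begins on a Tuesday, so the first Thursday is Nov 3 (2 days later).

Nov 3, 2039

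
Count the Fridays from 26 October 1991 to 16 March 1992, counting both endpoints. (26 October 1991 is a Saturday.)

26 October 1991 is a Saturday; the first Friday on or after it is 1 November 1991 (6 days later).
From 1 November 1991 to 16 March 1992: 29 + 31 + 31 + 29 + 16 = 136 days (rest of November, December, January, February, March).
136 ÷ 7 = 19 full weeks with remainder 3, so 19 more Fridays after the first → 20.

20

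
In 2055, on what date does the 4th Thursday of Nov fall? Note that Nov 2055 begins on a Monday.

Nov 2055 begins on a Monday, so the first Thursday is Nov 4 (3 days later).
The 4th Thursday is 3 weeks later: 4 + 21 = 25.

Nov 25, 2055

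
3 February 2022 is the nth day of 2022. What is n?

Days in months before February: 31 = 31.
Plus 3 days into February → day 34.

34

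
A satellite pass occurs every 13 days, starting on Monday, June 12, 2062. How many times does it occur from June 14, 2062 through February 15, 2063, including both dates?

Occurrences land 13·i days after June 12, 2062 for i = 0, 1, 2, …
June 14, 2062 is 2 days after the start; 2 ÷ 13 = 0 remainder 2; since the remainder is 2, round up to i = 1. First occurrence in the window: #2 on June 25, 2062 (1×13 = 13 days in).
February 15, 2063 is 248 days after the start; 248 ÷ 13 = 19 remainder 1. Last occurrence in the window: #20 on February 14, 2063.
Occurrences #2 through #20: 19 in total.

19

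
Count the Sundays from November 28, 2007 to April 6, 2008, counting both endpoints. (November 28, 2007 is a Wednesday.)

November 28, 2007 is a Wednesday; the first Sunday on or after it is December 2, 2007 (4 days later).
From December 2, 2007 to April 6, 2008: 29 + 31 + 29 + 31 + 6 = 126 days (rest of December, January, February, March, April).
126 ÷ 7 = 18 full weeks with remainder 0, so 18 more Sundays after the first → 19.

19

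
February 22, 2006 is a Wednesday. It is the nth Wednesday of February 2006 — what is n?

Day 22 falls in week ⌈22/7⌉ of the month.
Days 1–7 hold the 1st Wednesday, 8–14 the 2nd, 15–21 the 3rd, 22–28 the 4th, 29–31 the 5th.
22 is in the range for the 4th.

4th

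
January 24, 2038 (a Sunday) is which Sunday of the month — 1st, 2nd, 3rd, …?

Day 24 falls in week ⌈24/7⌉ of the month.
Days 1–7 hold the 1st Sunday, 8–14 the 2nd, 15–21 the 3rd, 22–28 the 4th, 29–31 the 5th.
24 is in the range for the 4th.

4th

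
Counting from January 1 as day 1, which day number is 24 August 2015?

Days in months before August: 31 + 28 + 31 + 30 + 31 + 30 + 31 = 212.
Plus 24 days into August → day 236.

236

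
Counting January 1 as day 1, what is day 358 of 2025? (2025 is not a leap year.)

January has 31 days (358 − 31 = 327 remain).
February has 28 days (327 − 28 = 299 remain).
March has 31 days (299 − 31 = 268 remain).
April has 30 days (268 − 30 = 238 remain).
May has 31 days (238 − 31 = 207 remain).
June has 30 days (207 − 30 = 177 remain).
July has 31 days (177 − 31 = 146 remain).
August has 31 days (146 − 31 = 115 remain).
September has 30 days (115 − 30 = 85 remain).
October has 31 days (85 − 31 = 54 remain).
November has 30 days (54 − 30 = 24 remain).
24 into December → December 24.

24 December 2025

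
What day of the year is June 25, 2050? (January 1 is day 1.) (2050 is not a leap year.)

Days in months before June: 31 + 28 + 31 + 30 + 31 = 151.
Plus 25 days into June → day 176.

176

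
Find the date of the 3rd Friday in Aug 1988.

Aug 19, 1988

Aug 1988 begins on a Monday, so the first Friday is Aug 5 (4 days later).
The 3rd Friday is 2 weeks later: 5 + 14 = 19.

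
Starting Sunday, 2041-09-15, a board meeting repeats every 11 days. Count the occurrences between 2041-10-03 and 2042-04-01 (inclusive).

Occurrences land 11·i days after 2041-09-15 for i = 0, 1, 2, …
2041-10-03 is 18 days after the start; 18 ÷ 11 = 1 remainder 7; since the remainder is 7, round up to i = 2. First occurrence in the window: #3 on 2041-10-07 (2×11 = 22 days in).
2042-04-01 is 198 days after the start; 198 ÷ 11 = 18 remainder 0. Last occurrence in the window: #19 on 2042-04-01.
Occurrences #3 through #19: 17 in total.

17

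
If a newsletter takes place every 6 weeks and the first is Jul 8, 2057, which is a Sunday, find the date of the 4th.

Nov 11, 2057

The 4th occurrence is 3 intervals after the first: 3 × 42 = 126 days after Jul 8, 2057.
Jul has 31 days — 23 days to the end of Jul leaves 103.
Aug has 31 days (72 left).
Sep has 30 days (42 left).
Oct has 31 days (11 left).
11 days into Nov → Nov 11, 2057.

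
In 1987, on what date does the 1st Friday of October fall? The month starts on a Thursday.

October 1987 begins on a Thursday, so the first Friday is October 2 (1 day later).

1987-10-02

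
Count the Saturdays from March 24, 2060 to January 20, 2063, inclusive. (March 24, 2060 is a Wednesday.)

March 24, 2060 is a Wednesday; the first Saturday on or after it is March 27, 2060 (3 days later).
From March 27, 2060 to January 20, 2063: 279 + 365 + 365 + 20 = 1029 days (rest of 2060, 2061, 2062, to January 20, 2063 in 2063).
1029 ÷ 7 = 147 full weeks with remainder 0, so 147 more Saturdays after the first → 148.

148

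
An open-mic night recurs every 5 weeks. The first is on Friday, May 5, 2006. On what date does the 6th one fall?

The 6th occurrence is 5 intervals after the first: 5 × 35 = 175 days after May 5, 2006.
May has 31 days — 26 days to the end of May leaves 149.
June has 30 days (119 left).
July has 31 days (88 left).
August has 31 days (57 left).
September has 30 days (27 left).
27 days into October → October 27, 2006.

October 27, 2006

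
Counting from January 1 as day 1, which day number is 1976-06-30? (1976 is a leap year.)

Days in months before June: 31 + 29 + 31 + 30 + 31 = 152.
Plus 30 days into June → day 182.

182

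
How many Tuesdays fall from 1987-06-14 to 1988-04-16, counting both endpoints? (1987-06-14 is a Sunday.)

44

1987-06-14 is a Sunday; the first Tuesday on or after it is 1987-06-16 (2 days later).
From 1987-06-16 to 1988-04-16: 14 + 31 + 31 + 30 + 31 + 30 + 31 + 31 + 29 + 31 + 16 = 305 days (rest of June, July, August, September, October, November, December, January, February, March, April).
305 ÷ 7 = 43 full weeks with remainder 4, so 43 more Tuesdays after the first → 44.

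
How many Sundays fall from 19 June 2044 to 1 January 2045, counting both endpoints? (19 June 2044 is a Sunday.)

29

19 June 2044 is a Sunday; the first Sunday on or after it is 19 June 2044.
From 19 June 2044 to 1 January 2045: 11 + 31 + 31 + 30 + 31 + 30 + 31 + 1 = 196 days (rest of June, July, August, September, October, November, December, January).
196 ÷ 7 = 28 full weeks with remainder 0, so 28 more Sundays after the first → 29.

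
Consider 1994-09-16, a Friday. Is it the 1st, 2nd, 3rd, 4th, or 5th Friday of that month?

3rd

Day 16 falls in week ⌈16/7⌉ of the month.
Days 1–7 hold the 1st Friday, 8–14 the 2nd, 15–21 the 3rd, 22–28 the 4th, 29–31 the 5th.
16 is in the range for the 3rd.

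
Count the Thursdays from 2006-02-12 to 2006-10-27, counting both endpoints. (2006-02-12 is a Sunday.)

2006-02-12 is a Sunday; the first Thursday on or after it is 2006-02-16 (4 days later).
From 2006-02-16 to 2006-10-27: 12 + 31 + 30 + 31 + 30 + 31 + 31 + 30 + 27 = 253 days (rest of February, March, April, May, June, July, August, September, October).
253 ÷ 7 = 36 full weeks with remainder 1, so 36 more Thursdays after the first → 37.

37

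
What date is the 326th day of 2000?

January has 31 days (326 − 31 = 295 remain).
February has 29 days (295 − 29 = 266 remain).
March has 31 days (266 − 31 = 235 remain).
April has 30 days (235 − 30 = 205 remain).
May has 31 days (205 − 31 = 174 remain).
June has 30 days (174 − 30 = 144 remain).
July has 31 days (144 − 31 = 113 remain).
August has 31 days (113 − 31 = 82 remain).
September has 30 days (82 − 30 = 52 remain).
October has 31 days (52 − 31 = 21 remain).
21 into November → November 21.

November 21, 2000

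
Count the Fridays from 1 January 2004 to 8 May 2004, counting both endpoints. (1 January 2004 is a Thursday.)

19

1 January 2004 is a Thursday; the first Friday on or after it is 2 January 2004 (1 day later).
From 2 January 2004 to 8 May 2004: 29 + 29 + 31 + 30 + 8 = 127 days (rest of January, February, March, April, May).
127 ÷ 7 = 18 full weeks with remainder 1, so 18 more Fridays after the first → 19.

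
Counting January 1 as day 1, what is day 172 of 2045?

2045-06-21

January has 31 days (172 − 31 = 141 remain).
February has 28 days (141 − 28 = 113 remain).
March has 31 days (113 − 31 = 82 remain).
April has 30 days (82 − 30 = 52 remain).
May has 31 days (52 − 31 = 21 remain).
21 into June → June 21.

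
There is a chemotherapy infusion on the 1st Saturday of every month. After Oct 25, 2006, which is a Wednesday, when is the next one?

Oct 2006 starts on a Sunday, so its 1st Saturday is Oct 7, 2006 (6 days in).
That is not after Oct 25, 2006, so look at Nov 2006.
Nov 2006 starts on a Wednesday, so its 1st Saturday is Nov 4, 2006 (3 days in).

Nov 4, 2006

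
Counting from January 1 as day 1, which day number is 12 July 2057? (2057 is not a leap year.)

193

Days in months before July: 31 + 28 + 31 + 30 + 31 + 30 = 181.
Plus 12 days into July → day 193.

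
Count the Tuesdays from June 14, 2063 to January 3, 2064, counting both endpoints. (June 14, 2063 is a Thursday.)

June 14, 2063 is a Thursday; the first Tuesday on or after it is June 19, 2063 (5 days later).
From June 19, 2063 to January 3, 2064: 11 + 31 + 31 + 30 + 31 + 30 + 31 + 3 = 198 days (rest of June, July, August, September, October, November, December, January).
198 ÷ 7 = 28 full weeks with remainder 2, so 28 more Tuesdays after the first → 29.

29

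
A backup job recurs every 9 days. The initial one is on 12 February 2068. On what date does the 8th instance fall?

15 April 2068

The 8th occurrence is 7 intervals after the first: 7 × 9 = 63 days after 12 February 2068.
February has 29 days — 17 days to the end of February leaves 46.
March has 31 days (15 left).
15 days into April → 15 April 2068.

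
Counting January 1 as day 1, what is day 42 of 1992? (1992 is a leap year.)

11 February 1992

January has 31 days (42 − 31 = 11 remain).
11 into February → February 11.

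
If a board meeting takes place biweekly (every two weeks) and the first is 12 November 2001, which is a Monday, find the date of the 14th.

The 14th occurrence is 13 intervals after the first: 13 × 14 = 182 days after 12 November 2001.
November has 30 days — 18 days to the end of November leaves 164.
December has 31 days (133 left).
January has 31 days (102 left).
February has 28 days (74 left).
March has 31 days (43 left).
April has 30 days (13 left).
13 days into May → 13 May 2002.

13 May 2002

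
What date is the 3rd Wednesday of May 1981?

May 1981 begins on a Friday, so the first Wednesday is May 6 (5 days later).
The 3rd Wednesday is 2 weeks later: 6 + 14 = 20.

1981-05-20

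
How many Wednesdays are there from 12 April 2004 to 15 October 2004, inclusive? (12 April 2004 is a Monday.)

27

12 April 2004 is a Monday; the first Wednesday on or after it is 14 April 2004 (2 days later).
From 14 April 2004 to 15 October 2004: 16 + 31 + 30 + 31 + 31 + 30 + 15 = 184 days (rest of April, May, June, July, August, September, October).
184 ÷ 7 = 26 full weeks with remainder 2, so 26 more Wednesdays after the first → 27.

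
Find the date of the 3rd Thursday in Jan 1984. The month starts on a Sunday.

Jan 19, 1984

Jan 1984 begins on a Sunday, so the first Thursday is Jan 5 (4 days later).
The 3rd Thursday is 2 weeks later: 5 + 14 = 19.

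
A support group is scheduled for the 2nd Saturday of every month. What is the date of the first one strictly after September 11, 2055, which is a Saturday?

September 2055 starts on a Wednesday; its first Saturday is the 4th, so the 2nd Saturday is the 11th — September 11, 2055.
That is not after September 11, 2055, so look at October 2055.
October 2055 starts on a Friday; its first Saturday is the 2nd, so the 2nd Saturday is the 9th — October 9, 2055.

October 9, 2055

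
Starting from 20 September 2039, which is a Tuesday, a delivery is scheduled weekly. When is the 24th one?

The 24th occurrence is 23 intervals after the first: 23 × 7 = 161 days after 20 September 2039.
September has 30 days — 10 days to the end of September leaves 151.
October has 31 days (120 left).
November has 30 days (90 left).
December has 31 days (59 left).
January has 31 days (28 left).
28 days into February → 28 February 2040.

28 February 2040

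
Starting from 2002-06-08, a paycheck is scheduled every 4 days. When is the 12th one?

2002-07-22

The 12th occurrence is 11 intervals after the first: 11 × 4 = 44 days after 2002-06-08.
June has 30 days — 22 days to the end of June leaves 22.
22 days into July → 2002-07-22.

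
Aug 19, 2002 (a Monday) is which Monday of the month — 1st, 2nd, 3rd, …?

Day 19 falls in week ⌈19/7⌉ of the month.
Days 1–7 hold the 1st Monday, 8–14 the 2nd, 15–21 the 3rd, 22–28 the 4th, 29–31 the 5th.
19 is in the range for the 3rd.

3rd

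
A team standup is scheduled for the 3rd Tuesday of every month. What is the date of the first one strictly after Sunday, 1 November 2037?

17 November 2037

November 2037 starts on a Sunday; its first Tuesday is the 3rd, so the 3rd Tuesday is the 17th — 17 November 2037.
17 November 2037 is after 1 November 2037, so that is the next one.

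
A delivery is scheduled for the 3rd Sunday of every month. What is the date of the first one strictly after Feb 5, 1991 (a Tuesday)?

Feb 1991 starts on a Friday; its first Sunday is the 3rd, so the 3rd Sunday is the 17th — Feb 17, 1991.
Feb 17, 1991 is after Feb 5, 1991, so that is the next one.

Feb 17, 1991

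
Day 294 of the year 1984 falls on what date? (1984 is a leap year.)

January has 31 days (294 − 31 = 263 remain).
February has 29 days (263 − 29 = 234 remain).
March has 31 days (234 − 31 = 203 remain).
April has 30 days (203 − 30 = 173 remain).
May has 31 days (173 − 31 = 142 remain).
June has 30 days (142 − 30 = 112 remain).
July has 31 days (112 − 31 = 81 remain).
August has 31 days (81 − 31 = 50 remain).
September has 30 days (50 − 30 = 20 remain).
20 into October → October 20.

1984-10-20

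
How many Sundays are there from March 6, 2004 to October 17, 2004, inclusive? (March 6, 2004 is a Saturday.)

March 6, 2004 is a Saturday; the first Sunday on or after it is March 7, 2004 (1 day later).
From March 7, 2004 to October 17, 2004: 24 + 30 + 31 + 30 + 31 + 31 + 30 + 17 = 224 days (rest of March, April, May, June, July, August, September, October).
224 ÷ 7 = 32 full weeks with remainder 0, so 32 more Sundays after the first → 33.

33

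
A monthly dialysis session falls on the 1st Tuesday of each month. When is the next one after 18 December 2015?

5 January 2016

December 2015 starts on a Tuesday, so its 1st Tuesday is 1 December 2015.
That is not after 18 December 2015, so look at January 2016.
January 2016 starts on a Friday, so its 1st Tuesday is 5 January 2016 (4 days in).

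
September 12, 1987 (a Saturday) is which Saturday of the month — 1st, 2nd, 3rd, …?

Day 12 falls in week ⌈12/7⌉ of the month.
Days 1–7 hold the 1st Saturday, 8–14 the 2nd, 15–21 the 3rd, 22–28 the 4th, 29–31 the 5th.
12 is in the range for the 2nd.

2nd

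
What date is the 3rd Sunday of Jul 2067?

Jul 17, 2067

The first Sunday of Jul 2067 is Jul 3.
The 3rd Sunday is 2 weeks later: 3 + 14 = 17.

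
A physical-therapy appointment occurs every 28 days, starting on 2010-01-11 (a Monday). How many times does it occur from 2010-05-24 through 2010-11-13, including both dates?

6

Occurrences land 28·i days after 2010-01-11 for i = 0, 1, 2, …
2010-05-24 is 133 days after the start; 133 ÷ 28 = 4 remainder 21; since the remainder is 21, round up to i = 5. First occurrence in the window: #6 on 2010-05-31 (5×28 = 140 days in).
2010-11-13 is 306 days after the start; 306 ÷ 28 = 10 remainder 26. Last occurrence in the window: #11 on 2010-10-18.
Occurrences #6 through #11: 6 in total.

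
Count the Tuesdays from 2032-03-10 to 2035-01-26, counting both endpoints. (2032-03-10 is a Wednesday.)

150

2032-03-10 is a Wednesday; the first Tuesday on or after it is 2032-03-16 (6 days later).
From 2032-03-16 to 2035-01-26: 290 + 365 + 365 + 26 = 1046 days (rest of 2032, 2033, 2034, to 2035-01-26 in 2035).
1046 ÷ 7 = 149 full weeks with remainder 3, so 149 more Tuesdays after the first → 150.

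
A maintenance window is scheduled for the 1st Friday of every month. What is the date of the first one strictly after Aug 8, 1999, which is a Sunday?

Sep 3, 1999

Aug 1999 starts on a Sunday, so its 1st Friday is Aug 6, 1999 (5 days in).
That is not after Aug 8, 1999, so look at Sep 1999.
Sep 1999 starts on a Wednesday, so its 1st Friday is Sep 3, 1999 (2 days in).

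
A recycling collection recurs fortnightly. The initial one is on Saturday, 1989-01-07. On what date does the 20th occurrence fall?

1989-09-30

The 20th occurrence is 19 intervals after the first: 19 × 14 = 266 days after 1989-01-07.
January has 31 days — 24 days to the end of January leaves 242.
February has 28 days (214 left).
March has 31 days (183 left).
April has 30 days (153 left).
May has 31 days (122 left).
June has 30 days (92 left).
July has 31 days (61 left).
August has 31 days (30 left).
30 days into September → 1989-09-30.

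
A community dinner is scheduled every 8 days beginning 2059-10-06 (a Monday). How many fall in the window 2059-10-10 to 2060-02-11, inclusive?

16

Occurrences land 8·i days after 2059-10-06 for i = 0, 1, 2, …
2059-10-10 is 4 days after the start; 4 ÷ 8 = 0 remainder 4; since the remainder is 4, round up to i = 1. First occurrence in the window: #2 on 2059-10-14 (1×8 = 8 days in).
2060-02-11 is 128 days after the start; 128 ÷ 8 = 16 remainder 0. Last occurrence in the window: #17 on 2060-02-11.
Occurrences #2 through #17: 16 in total.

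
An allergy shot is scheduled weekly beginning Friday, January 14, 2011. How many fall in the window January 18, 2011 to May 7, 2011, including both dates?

16

Occurrences land 7·i days after January 14, 2011 for i = 0, 1, 2, …
January 18, 2011 is 4 days after the start; 4 ÷ 7 = 0 remainder 4; since the remainder is 4, round up to i = 1. First occurrence in the window: #2 on January 21, 2011 (1×7 = 7 days in).
May 7, 2011 is 113 days after the start; 113 ÷ 7 = 16 remainder 1. Last occurrence in the window: #17 on May 6, 2011.
Occurrences #2 through #17: 16 in total.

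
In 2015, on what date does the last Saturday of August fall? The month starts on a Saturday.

August 2015 begins on a Saturday, so the first Saturday is August 1.
August 2015 has 31 days. Adding weeks: 1, 8, 15, 22, 29 — the last one ≤ 31 is the 29th.

2015-08-29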